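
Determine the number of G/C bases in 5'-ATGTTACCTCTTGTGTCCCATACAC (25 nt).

Base counts: G=3, A=5, T=9, C=8
G+C = 3 + 8 = 11

11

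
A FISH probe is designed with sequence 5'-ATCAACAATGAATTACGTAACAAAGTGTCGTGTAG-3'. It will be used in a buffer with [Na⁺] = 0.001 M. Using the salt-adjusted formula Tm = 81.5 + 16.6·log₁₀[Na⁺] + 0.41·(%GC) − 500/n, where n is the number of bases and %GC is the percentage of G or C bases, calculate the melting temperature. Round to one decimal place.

Length n = 35. Counting bases: G=7, T=9, A=14, C=5
G+C = 12, so %GC = 12/35 × 100 = 34.286%
Salt term: 16.6 × (-3) = -49.8
GC term: 0.41 × 34.286 = 14.057; length term: −500/35 = −14.286
Tm = 81.5 + (-49.8) + 14.057 − 14.286 = 31.471 → 31.5°C

31.5°C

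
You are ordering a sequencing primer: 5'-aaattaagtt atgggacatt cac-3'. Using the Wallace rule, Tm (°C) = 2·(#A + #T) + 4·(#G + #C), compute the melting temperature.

60°C

Counting bases: T=7, G=4, A=9, C=3
AT pairs contribute 16, GC pairs contribute 7.
Tm = 2×16 + 4×7 = 60°C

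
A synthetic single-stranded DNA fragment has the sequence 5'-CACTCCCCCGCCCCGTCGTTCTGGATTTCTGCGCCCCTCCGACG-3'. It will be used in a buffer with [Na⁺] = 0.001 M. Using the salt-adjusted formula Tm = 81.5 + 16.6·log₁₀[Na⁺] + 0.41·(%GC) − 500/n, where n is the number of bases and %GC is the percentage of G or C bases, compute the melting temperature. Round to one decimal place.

Length n = 44. Base counts: A=3, T=10, G=9, C=22
G+C = 31, so %GC = 31/44 × 100 = 70.455%
Salt term: 16.6 × (-3) = -49.8
GC term: 0.41 × 70.455 = 28.887; length term: −500/44 = −11.364
Tm = 81.5 + (-49.8) + 28.887 − 11.364 = 49.223 → 49.2°C

49.2°C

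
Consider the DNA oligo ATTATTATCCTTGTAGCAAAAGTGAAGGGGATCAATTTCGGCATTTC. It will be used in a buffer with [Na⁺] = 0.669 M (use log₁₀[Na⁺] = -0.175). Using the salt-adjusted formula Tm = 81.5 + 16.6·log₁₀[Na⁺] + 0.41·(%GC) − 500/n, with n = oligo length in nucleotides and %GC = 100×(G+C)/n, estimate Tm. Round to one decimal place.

82.8°C

Length n = 47. Counting bases: G=10, A=14, T=16, C=7
G+C = 17, so %GC = 17/47 × 100 = 36.17%
Salt term: 16.6 × (-0.175) = -2.905
GC term: 0.41 × 36.17 = 14.83; length term: −500/47 = −10.638
Tm = 81.5 + (-2.905) + 14.83 − 10.638 = 82.787 → 82.8°C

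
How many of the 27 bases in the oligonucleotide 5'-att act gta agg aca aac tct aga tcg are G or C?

Counting bases: G=5, A=10, T=7, C=5
Total G or C: 5 + 5 = 10

10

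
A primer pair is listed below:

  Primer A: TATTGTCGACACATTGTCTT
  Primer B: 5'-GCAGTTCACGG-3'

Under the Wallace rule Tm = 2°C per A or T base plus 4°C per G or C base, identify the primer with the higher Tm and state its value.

Primer A, 54°C

Primer A: A+T=13, G+C=7 → Tm = 2(13)+4(7) = 54°C
Primer B: A+T=4, G+C=7 → Tm = 2(4)+4(7) = 36°C
54°C vs 36°C → primer A is higher.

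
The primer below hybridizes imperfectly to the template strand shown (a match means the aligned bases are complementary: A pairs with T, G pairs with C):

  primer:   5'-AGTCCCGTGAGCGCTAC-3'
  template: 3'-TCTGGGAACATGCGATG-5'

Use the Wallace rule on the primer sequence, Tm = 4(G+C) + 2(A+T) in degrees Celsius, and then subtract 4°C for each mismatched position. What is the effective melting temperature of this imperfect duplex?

Primer base counts: A=3, T=3, G=5, C=6 → A+T=6, G+C=11
Perfect-match Tm = 2(6) + 4(11) = 12 + 44 = 56°C
Mismatches (positions where the bases are not complementary): 4 (at positions 3, 7, 10, 11)
Effective Tm = 56 − 4×4 = 56 − 16 = 40°C

40°C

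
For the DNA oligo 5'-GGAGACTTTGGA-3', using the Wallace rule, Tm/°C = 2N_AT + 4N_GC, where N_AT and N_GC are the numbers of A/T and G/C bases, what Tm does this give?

Scanning the sequence gives A=3, C=1, T=3, G=5.
AT pairs contribute 6, GC pairs contribute 6.
Tm = 4·6 + 2·6 = 24 + 12 = 36°C

36°C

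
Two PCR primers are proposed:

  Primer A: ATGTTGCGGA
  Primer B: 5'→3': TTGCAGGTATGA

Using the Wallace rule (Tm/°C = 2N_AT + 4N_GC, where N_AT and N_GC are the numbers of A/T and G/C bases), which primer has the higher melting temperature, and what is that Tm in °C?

Primer B, 34°C

Primer A: A+T=5, G+C=5 → Tm = 2(5)+4(5) = 30°C
Primer B: A+T=7, G+C=5 → Tm = 2(7)+4(5) = 34°C
30°C vs 34°C → primer B is higher.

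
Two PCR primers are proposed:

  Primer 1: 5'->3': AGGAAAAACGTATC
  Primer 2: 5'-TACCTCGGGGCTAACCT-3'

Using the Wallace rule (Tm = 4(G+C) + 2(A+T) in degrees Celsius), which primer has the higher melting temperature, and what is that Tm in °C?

Primer 2, 54°C

Primer 1: A+T=9, G+C=5 → Tm = 2(9)+4(5) = 38°C
Primer 2: A+T=7, G+C=10 → Tm = 2(7)+4(10) = 54°C
38°C vs 54°C → primer 2 is higher.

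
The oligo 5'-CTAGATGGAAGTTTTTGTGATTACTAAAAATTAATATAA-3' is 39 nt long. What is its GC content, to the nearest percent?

21%

Base counts: A=16, T=15, C=2, G=6
G+C = 6 + 2 = 8 out of 39 bases
%GC = 8/39 × 100 = 20.51% ≈ 21%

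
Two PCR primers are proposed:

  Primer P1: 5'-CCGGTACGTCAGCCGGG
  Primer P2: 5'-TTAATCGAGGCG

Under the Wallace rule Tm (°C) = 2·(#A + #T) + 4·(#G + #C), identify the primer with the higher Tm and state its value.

Primer P1: A+T=4, G+C=13 → Tm = 2(4)+4(13) = 60°C
Primer P2: A+T=6, G+C=6 → Tm = 2(6)+4(6) = 36°C
60°C vs 36°C → primer P1 is higher.

Primer P1, 60°C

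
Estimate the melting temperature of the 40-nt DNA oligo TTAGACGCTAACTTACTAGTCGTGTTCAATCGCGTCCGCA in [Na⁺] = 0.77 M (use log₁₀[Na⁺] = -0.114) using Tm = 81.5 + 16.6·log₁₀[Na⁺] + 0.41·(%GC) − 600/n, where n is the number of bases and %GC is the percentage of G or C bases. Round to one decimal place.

Length n = 40. C=11, G=8, A=9, T=12
G+C = 19, so %GC = 19/40 × 100 = 47.5%
Salt term: 16.6 × (-0.114) = -1.892
GC term: 0.41 × 47.5 = 19.475; length term: −600/40 = −15
Tm = 81.5 + (-1.892) + 19.475 − 15 = 84.083 → 84.1°C

84.1°C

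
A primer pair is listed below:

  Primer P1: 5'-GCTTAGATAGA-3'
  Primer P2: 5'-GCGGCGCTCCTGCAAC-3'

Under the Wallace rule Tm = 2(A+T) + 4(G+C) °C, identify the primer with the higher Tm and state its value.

Primer P1: A+T=7, G+C=4 → Tm = 2(7)+4(4) = 30°C
Primer P2: A+T=4, G+C=12 → Tm = 2(4)+4(12) = 56°C
30°C vs 56°C → primer P2 is higher.

Primer P2, 56°C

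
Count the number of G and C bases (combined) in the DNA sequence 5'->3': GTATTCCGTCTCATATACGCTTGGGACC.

14

Base counts: C=8, T=9, A=5, G=6
Total G or C: 6 + 8 = 14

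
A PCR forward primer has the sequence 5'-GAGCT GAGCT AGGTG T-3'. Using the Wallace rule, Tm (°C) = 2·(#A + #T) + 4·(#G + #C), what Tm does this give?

50°C

G=7, T=4, A=3, C=2
A+T = 7, G+C = 9
Tm = 4·9 + 2·7 = 36 + 14 = 50°C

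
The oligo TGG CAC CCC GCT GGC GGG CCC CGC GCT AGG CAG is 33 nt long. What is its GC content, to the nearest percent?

Scanning the sequence gives A=3, C=14, G=13, T=3.
G+C = 13 + 14 = 27 out of 33 bases
%GC = 27/33 × 100 = 81.82% ≈ 82%

82%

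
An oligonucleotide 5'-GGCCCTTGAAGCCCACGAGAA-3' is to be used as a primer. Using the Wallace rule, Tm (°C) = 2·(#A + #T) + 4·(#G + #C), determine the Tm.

68°C

Base counts: T=2, C=7, G=6, A=6
So N_AT = 8 and N_GC = 13.
Tm = 2×8 + 4×13 = 68°C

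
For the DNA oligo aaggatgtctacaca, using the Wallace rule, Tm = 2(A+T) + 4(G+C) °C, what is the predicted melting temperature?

42°C

Base counts: G=3, T=3, C=3, A=6
AT pairs contribute 9, GC pairs contribute 6.
Tm = 2×9 + 4×6 = 42°C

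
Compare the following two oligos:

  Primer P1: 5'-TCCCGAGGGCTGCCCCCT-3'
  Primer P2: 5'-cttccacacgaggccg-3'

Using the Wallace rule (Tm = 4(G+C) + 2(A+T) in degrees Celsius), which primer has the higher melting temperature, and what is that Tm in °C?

Primer P1: A+T=4, G+C=14 → Tm = 2(4)+4(14) = 64°C
Primer P2: A+T=5, G+C=11 → Tm = 2(5)+4(11) = 54°C
64°C vs 54°C → primer P1 is higher.

Primer P1, 64°C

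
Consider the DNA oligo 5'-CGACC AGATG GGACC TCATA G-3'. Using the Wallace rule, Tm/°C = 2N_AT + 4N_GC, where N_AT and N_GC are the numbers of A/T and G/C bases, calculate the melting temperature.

66°C

C=6, G=6, T=3, A=6
AT pairs contribute 9, GC pairs contribute 12.
Tm = 2×9 + 4×12 = 66°C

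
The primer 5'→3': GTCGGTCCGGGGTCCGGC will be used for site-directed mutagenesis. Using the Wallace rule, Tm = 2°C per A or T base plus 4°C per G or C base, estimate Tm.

66°C

Scanning the sequence gives T=3, C=6, A=0, G=9.
A+T = 3, G+C = 15
Tm = 4·15 + 2·3 = 60 + 6 = 66°C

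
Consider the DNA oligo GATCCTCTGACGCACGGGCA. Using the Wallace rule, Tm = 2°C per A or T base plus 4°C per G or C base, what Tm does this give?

Scanning the sequence gives T=3, G=6, A=4, C=7.
AT pairs contribute 7, GC pairs contribute 13.
Tm = 2×7 + 4×13 = 66°C

66°C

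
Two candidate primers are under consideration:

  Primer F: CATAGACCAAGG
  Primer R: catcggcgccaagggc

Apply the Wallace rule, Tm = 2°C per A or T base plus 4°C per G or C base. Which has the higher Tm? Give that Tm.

Primer R, 56°C

Primer F: A+T=6, G+C=6 → Tm = 2(6)+4(6) = 36°C
Primer R: A+T=4, G+C=12 → Tm = 2(4)+4(12) = 56°C
36°C vs 56°C → primer R is higher.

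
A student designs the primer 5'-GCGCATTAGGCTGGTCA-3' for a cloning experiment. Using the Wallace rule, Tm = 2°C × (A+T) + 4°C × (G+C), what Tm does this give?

54°C

T=4, A=3, G=6, C=4
A+T = 7, G+C = 10
Tm = 2×7 + 4×10 = 54°C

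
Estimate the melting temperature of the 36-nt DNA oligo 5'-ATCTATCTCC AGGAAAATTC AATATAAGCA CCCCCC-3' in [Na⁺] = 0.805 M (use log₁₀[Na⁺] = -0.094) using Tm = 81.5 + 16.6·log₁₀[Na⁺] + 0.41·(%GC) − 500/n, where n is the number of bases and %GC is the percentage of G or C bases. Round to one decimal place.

Length n = 36. Counting bases: A=13, C=12, T=8, G=3
G+C = 15, so %GC = 15/36 × 100 = 41.667%
Salt term: 16.6 × (-0.094) = -1.56
GC term: 0.41 × 41.667 = 17.083; length term: −500/36 = −13.889
Tm = 81.5 + (-1.56) + 17.083 − 13.889 = 83.134 → 83.1°C

83.1°C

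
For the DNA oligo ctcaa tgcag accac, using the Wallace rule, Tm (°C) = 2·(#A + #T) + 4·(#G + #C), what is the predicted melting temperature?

46°C

Counting bases: G=2, T=2, C=6, A=5
A+T = 7, G+C = 8
Tm = 4·8 + 2·7 = 32 + 14 = 46°C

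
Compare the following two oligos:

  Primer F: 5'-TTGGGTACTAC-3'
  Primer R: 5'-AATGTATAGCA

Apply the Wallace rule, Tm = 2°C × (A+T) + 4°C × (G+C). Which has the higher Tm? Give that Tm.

Primer F: A+T=6, G+C=5 → Tm = 2(6)+4(5) = 32°C
Primer R: A+T=8, G+C=3 → Tm = 2(8)+4(3) = 28°C
32°C vs 28°C → primer F is higher.

Primer F, 32°C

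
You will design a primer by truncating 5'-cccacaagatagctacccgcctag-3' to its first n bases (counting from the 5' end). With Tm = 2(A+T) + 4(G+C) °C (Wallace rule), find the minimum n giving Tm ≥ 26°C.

First 7 bases: CCCACAA → Tm = 22°C (< 26°C)
First 8 bases: CCCACAAG → Tm = 26°C (≥ 26°C)
Each additional base adds 2°C (A/T) or 4°C (G/C), so Tm is non-decreasing in n; n = 8 is the first length to reach 26°C.

n = 8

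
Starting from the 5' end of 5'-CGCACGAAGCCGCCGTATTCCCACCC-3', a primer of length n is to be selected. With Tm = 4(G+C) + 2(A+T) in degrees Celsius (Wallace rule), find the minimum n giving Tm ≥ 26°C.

n = 8

First 7 bases: CGCACGA → Tm = 24°C (< 26°C)
First 8 bases: CGCACGAA → Tm = 26°C (≥ 26°C)
Each additional base adds 2°C (A/T) or 4°C (G/C), so Tm is non-decreasing in n; n = 8 is the first length to reach 26°C.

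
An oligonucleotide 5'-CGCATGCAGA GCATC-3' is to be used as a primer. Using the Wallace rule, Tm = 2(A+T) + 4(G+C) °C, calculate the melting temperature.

48°C

Counting bases: T=2, G=4, A=4, C=5
So N_AT = 6 and N_GC = 9.
Tm = 2(6) + 4(9) = 12 + 36 = 48°C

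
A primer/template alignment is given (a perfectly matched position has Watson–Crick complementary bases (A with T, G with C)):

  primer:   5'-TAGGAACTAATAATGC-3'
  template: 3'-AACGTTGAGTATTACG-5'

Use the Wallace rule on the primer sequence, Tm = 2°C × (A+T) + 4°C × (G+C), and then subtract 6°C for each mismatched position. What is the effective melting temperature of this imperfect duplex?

Primer base counts: A=7, T=4, G=3, C=2 → A+T=11, G+C=5
Perfect-match Tm = 2(11) + 4(5) = 22 + 20 = 42°C
Mismatches (positions where the bases are not complementary): 3 (at positions 2, 4, 9)
Effective Tm = 42 − 3×6 = 42 − 18 = 24°C

24°C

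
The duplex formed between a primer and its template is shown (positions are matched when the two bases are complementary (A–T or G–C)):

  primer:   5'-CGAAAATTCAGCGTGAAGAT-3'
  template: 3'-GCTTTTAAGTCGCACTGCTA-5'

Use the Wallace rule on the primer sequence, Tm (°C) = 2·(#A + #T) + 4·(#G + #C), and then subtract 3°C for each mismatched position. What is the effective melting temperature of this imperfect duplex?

Primer base counts: A=8, T=4, G=5, C=3 → A+T=12, G+C=8
Perfect-match Tm = 2(12) + 4(8) = 24 + 32 = 56°C
Mismatches (positions where the bases are not complementary): 1 (at position 17)
Effective Tm = 56 − 1×3 = 56 − 3 = 53°C

53°C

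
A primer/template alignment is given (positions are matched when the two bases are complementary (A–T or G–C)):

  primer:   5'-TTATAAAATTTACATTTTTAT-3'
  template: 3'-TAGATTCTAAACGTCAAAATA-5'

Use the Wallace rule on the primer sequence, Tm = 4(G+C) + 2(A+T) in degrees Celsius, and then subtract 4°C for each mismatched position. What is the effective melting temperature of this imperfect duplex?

24°C

Primer base counts: A=8, T=12, G=0, C=1 → A+T=20, G+C=1
Perfect-match Tm = 2(20) + 4(1) = 40 + 4 = 44°C
Mismatches (positions where the bases are not complementary): 5 (at positions 1, 3, 7, 12, 15)
Effective Tm = 44 − 5×4 = 44 − 20 = 24°C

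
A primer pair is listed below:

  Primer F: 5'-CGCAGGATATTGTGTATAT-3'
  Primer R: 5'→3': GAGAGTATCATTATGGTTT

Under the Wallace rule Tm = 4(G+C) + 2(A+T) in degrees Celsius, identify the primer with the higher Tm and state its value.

Primer F: A+T=12, G+C=7 → Tm = 2(12)+4(7) = 52°C
Primer R: A+T=13, G+C=6 → Tm = 2(13)+4(6) = 50°C
52°C vs 50°C → primer F is higher.

Primer F, 52°C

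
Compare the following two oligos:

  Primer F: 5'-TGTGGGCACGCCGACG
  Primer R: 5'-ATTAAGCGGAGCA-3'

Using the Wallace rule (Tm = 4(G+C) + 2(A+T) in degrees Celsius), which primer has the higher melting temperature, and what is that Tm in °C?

Primer F, 56°C

Primer F: A+T=4, G+C=12 → Tm = 2(4)+4(12) = 56°C
Primer R: A+T=7, G+C=6 → Tm = 2(7)+4(6) = 38°C
56°C vs 38°C → primer F is higher.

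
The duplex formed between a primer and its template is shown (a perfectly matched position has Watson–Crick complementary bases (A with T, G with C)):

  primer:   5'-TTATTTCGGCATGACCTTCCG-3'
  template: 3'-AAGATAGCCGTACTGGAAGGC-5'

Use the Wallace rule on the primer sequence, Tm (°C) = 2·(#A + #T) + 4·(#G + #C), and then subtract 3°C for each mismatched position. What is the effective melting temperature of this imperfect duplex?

56°C

Primer base counts: A=3, T=8, G=4, C=6 → A+T=11, G+C=10
Perfect-match Tm = 2(11) + 4(10) = 22 + 40 = 62°C
Mismatches (positions where the bases are not complementary): 2 (at positions 3, 5)
Effective Tm = 62 − 2×3 = 62 − 6 = 56°C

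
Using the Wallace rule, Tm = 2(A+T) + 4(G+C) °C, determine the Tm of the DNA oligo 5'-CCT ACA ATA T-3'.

26°C

Scanning the sequence gives T=3, G=0, C=3, A=4.
So N_AT = 7 and N_GC = 3.
Tm = 2(7) + 4(3) = 14 + 12 = 26°C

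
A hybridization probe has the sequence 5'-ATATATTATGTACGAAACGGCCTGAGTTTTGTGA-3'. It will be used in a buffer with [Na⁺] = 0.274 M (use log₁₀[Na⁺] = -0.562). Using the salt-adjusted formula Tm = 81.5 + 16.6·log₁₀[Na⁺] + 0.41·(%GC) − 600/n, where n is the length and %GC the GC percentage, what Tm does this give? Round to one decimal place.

Length n = 34. Base counts: G=8, C=4, A=10, T=12
G+C = 12, so %GC = 12/34 × 100 = 35.294%
Salt term: 16.6 × (-0.562) = -9.329
GC term: 0.41 × 35.294 = 14.471; length term: −600/34 = −17.647
Tm = 81.5 + (-9.329) + 14.471 − 17.647 = 68.995 → 69.0°C

69.0°C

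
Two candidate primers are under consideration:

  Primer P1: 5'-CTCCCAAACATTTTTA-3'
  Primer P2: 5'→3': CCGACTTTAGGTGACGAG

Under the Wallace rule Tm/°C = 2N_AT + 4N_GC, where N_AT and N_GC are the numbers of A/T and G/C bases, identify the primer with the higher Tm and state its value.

Primer P1: A+T=11, G+C=5 → Tm = 2(11)+4(5) = 42°C
Primer P2: A+T=8, G+C=10 → Tm = 2(8)+4(10) = 56°C
42°C vs 56°C → primer P2 is higher.

Primer P2, 56°C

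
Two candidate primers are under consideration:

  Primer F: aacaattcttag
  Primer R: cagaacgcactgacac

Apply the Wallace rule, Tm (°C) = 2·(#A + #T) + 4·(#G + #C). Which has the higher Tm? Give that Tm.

Primer F: A+T=9, G+C=3 → Tm = 2(9)+4(3) = 30°C
Primer R: A+T=7, G+C=9 → Tm = 2(7)+4(9) = 50°C
30°C vs 50°C → primer R is higher.

Primer R, 50°C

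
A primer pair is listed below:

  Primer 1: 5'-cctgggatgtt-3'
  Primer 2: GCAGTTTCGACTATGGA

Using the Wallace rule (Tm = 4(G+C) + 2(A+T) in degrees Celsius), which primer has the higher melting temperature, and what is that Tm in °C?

Primer 2, 50°C

Primer 1: A+T=5, G+C=6 → Tm = 2(5)+4(6) = 34°C
Primer 2: A+T=9, G+C=8 → Tm = 2(9)+4(8) = 50°C
34°C vs 50°C → primer 2 is higher.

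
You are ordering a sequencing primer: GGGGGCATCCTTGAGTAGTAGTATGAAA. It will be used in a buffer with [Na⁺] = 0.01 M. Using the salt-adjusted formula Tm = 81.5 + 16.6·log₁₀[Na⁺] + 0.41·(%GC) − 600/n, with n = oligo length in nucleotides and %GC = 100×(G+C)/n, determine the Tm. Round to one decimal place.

Length n = 28. Counting bases: C=3, T=7, G=10, A=8
G+C = 13, so %GC = 13/28 × 100 = 46.429%
Salt term: 16.6 × (-2) = -33.2
GC term: 0.41 × 46.429 = 19.036; length term: −600/28 = −21.429
Tm = 81.5 + (-33.2) + 19.036 − 21.429 = 45.907 → 45.9°C

45.9°C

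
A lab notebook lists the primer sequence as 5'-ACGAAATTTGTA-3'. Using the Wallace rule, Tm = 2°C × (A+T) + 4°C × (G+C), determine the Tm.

Base counts: T=4, C=1, A=5, G=2
A+T = 9, G+C = 3
Tm = 4·3 + 2·9 = 12 + 18 = 30°C

30°C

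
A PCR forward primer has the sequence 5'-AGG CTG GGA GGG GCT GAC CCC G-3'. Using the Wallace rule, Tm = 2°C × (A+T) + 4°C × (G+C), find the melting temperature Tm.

Base counts: T=2, G=11, C=6, A=3
So N_AT = 5 and N_GC = 17.
Tm = 2×5 + 4×17 = 78°C

78°C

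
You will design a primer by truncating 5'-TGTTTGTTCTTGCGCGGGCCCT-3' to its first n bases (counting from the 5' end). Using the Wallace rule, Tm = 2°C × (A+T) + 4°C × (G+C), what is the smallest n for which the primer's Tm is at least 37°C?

First 13 bases: TGTTTGTTCTTGC → Tm = 36°C (< 37°C)
First 14 bases: TGTTTGTTCTTGCG → Tm = 40°C (≥ 37°C)
Each additional base adds 2°C (A/T) or 4°C (G/C), so Tm is non-decreasing in n; n = 14 is the first length to reach 37°C.

n = 14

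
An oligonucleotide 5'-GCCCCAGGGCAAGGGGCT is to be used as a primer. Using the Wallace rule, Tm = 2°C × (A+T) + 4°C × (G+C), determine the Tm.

Base counts: C=6, T=1, G=8, A=3
So N_AT = 4 and N_GC = 14.
Tm = 2×4 + 4×14 = 64°C

64°C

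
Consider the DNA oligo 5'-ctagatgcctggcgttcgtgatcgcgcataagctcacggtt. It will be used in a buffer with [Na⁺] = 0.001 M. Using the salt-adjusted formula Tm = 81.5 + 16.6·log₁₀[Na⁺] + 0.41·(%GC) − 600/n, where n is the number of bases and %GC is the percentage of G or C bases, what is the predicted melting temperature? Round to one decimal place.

Length n = 41. G=12, T=11, C=11, A=7
G+C = 23, so %GC = 23/41 × 100 = 56.098%
Salt term: 16.6 × (-3) = -49.8
GC term: 0.41 × 56.098 = 23; length term: −600/41 = −14.634
Tm = 81.5 + (-49.8) + 23 − 14.634 = 40.066 → 40.1°C

40.1°C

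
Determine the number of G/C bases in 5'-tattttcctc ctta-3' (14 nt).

Scanning the sequence gives T=8, G=0, C=4, A=2.
Total G or C: 0 + 4 = 4

4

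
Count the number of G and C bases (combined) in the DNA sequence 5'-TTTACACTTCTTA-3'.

Counting bases: T=7, G=0, A=3, C=3
Total G or C: 0 + 3 = 3

3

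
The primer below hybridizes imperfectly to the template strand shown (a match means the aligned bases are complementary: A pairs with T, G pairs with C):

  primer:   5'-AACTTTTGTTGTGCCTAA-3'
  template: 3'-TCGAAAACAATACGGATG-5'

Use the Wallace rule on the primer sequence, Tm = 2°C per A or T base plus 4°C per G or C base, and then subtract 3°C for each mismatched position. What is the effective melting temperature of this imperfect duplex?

39°C

Primer base counts: A=4, T=8, G=3, C=3 → A+T=12, G+C=6
Perfect-match Tm = 2(12) + 4(6) = 24 + 24 = 48°C
Mismatches (positions where the bases are not complementary): 3 (at positions 2, 11, 18)
Effective Tm = 48 − 3×3 = 48 − 9 = 39°C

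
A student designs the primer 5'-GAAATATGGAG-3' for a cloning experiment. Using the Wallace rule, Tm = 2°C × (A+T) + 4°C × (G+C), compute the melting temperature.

Base counts: G=4, A=5, C=0, T=2
A+T = 7, G+C = 4
Tm = 2×7 + 4×4 = 30°C

30°C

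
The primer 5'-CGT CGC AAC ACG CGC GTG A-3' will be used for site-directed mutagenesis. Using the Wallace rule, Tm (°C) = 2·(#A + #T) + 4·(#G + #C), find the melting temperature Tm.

64°C

Base counts: A=4, T=2, C=7, G=6
A+T = 6, G+C = 13
Tm = 2(6) + 4(13) = 12 + 52 = 64°C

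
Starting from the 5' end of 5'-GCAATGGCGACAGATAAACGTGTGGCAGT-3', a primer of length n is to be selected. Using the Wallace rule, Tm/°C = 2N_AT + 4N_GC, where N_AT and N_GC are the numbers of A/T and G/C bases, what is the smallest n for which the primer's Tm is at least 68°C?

n = 23

First 22 bases: GCAATGGCGACAGATAAACGTG → Tm = 66°C (< 68°C)
First 23 bases: GCAATGGCGACAGATAAACGTGT → Tm = 68°C (≥ 68°C)
Since every base adds ≥2°C, Tm only increases with n, so the threshold is first crossed at n = 23.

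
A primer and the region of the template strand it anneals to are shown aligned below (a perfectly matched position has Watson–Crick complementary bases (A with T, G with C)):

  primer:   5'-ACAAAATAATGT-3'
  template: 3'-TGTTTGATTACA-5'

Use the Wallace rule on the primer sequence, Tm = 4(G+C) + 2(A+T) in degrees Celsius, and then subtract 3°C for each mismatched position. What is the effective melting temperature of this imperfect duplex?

25°C

Primer base counts: A=7, T=3, G=1, C=1 → A+T=10, G+C=2
Perfect-match Tm = 2(10) + 4(2) = 20 + 8 = 28°C
Mismatches (positions where the bases are not complementary): 1 (at position 6)
Effective Tm = 28 − 1×3 = 28 − 3 = 25°C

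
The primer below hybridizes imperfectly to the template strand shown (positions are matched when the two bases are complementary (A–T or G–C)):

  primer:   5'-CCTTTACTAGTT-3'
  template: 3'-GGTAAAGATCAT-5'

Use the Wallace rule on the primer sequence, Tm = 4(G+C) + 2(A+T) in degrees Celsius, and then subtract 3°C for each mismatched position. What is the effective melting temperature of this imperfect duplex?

Primer base counts: A=2, T=6, G=1, C=3 → A+T=8, G+C=4
Perfect-match Tm = 2(8) + 4(4) = 16 + 16 = 32°C
Mismatches (positions where the bases are not complementary): 3 (at positions 3, 6, 12)
Effective Tm = 32 − 3×3 = 32 − 9 = 23°C

23°C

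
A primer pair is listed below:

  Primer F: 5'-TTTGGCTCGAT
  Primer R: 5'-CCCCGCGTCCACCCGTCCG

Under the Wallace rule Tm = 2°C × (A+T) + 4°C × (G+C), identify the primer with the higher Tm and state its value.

Primer F: A+T=6, G+C=5 → Tm = 2(6)+4(5) = 32°C
Primer R: A+T=3, G+C=16 → Tm = 2(3)+4(16) = 70°C
32°C vs 70°C → primer R is higher.

Primer R, 70°C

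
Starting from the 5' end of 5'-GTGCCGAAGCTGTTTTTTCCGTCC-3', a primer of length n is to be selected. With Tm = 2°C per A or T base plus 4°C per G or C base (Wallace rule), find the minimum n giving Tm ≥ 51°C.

n = 18

First 17 bases: GTGCCGAAGCTGTTTTT → Tm = 50°C (< 51°C)
First 18 bases: GTGCCGAAGCTGTTTTTT → Tm = 52°C (≥ 51°C)
Since every base adds ≥2°C, Tm only increases with n, so the threshold is first crossed at n = 18.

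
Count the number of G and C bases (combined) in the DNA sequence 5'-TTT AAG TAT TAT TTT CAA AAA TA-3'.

2

Base counts: A=10, T=11, C=1, G=1
G+C = 1 + 1 = 2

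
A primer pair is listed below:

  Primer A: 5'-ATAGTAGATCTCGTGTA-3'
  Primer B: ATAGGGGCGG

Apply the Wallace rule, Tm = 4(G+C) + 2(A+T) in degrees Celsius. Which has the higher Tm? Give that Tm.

Primer A, 46°C

Primer A: A+T=11, G+C=6 → Tm = 2(11)+4(6) = 46°C
Primer B: A+T=3, G+C=7 → Tm = 2(3)+4(7) = 34°C
46°C vs 34°C → primer A is higher.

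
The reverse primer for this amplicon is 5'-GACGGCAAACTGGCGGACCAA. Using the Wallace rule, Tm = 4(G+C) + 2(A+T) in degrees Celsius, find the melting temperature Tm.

68°C

A=7, G=7, C=6, T=1
A+T = 8, G+C = 13
Tm = 2(8) + 4(13) = 16 + 52 = 68°C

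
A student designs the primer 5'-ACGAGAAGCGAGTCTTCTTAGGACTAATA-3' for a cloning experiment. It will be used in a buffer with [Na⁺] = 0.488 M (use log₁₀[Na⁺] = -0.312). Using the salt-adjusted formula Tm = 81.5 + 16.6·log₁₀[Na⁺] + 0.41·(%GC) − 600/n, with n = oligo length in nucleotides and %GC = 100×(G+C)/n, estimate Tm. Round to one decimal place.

Length n = 29. Scanning the sequence gives A=10, T=7, G=7, C=5.
G+C = 12, so %GC = 12/29 × 100 = 41.379%
Salt term: 16.6 × (-0.312) = -5.179
GC term: 0.41 × 41.379 = 16.965; length term: −600/29 = −20.69
Tm = 81.5 + (-5.179) + 16.965 − 20.69 = 72.596 → 72.6°C

72.6°C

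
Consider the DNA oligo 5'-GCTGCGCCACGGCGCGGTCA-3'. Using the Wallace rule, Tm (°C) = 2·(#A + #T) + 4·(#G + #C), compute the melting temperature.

72°C

Counting bases: T=2, C=8, G=8, A=2
AT pairs contribute 4, GC pairs contribute 16.
Tm = 2(4) + 4(16) = 8 + 64 = 72°C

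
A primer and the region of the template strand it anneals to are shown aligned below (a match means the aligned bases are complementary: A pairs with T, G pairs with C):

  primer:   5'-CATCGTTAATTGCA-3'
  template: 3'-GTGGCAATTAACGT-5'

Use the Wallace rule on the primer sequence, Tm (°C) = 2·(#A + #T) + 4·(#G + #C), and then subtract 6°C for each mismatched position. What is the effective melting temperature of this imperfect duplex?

32°C

Primer base counts: A=4, T=5, G=2, C=3 → A+T=9, G+C=5
Perfect-match Tm = 2(9) + 4(5) = 18 + 20 = 38°C
Mismatches (positions where the bases are not complementary): 1 (at position 3)
Effective Tm = 38 − 1×6 = 38 − 6 = 32°C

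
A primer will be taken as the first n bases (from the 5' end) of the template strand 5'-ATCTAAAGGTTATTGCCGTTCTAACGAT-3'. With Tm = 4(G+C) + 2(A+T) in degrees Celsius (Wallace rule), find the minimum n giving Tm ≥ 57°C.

First 20 bases: ATCTAAAGGTTATTGCCGTT → Tm = 54°C (< 57°C)
First 21 bases: ATCTAAAGGTTATTGCCGTTC → Tm = 58°C (≥ 57°C)
Each additional base adds 2°C (A/T) or 4°C (G/C), so Tm is non-decreasing in n; n = 21 is the first length to reach 57°C.

n = 21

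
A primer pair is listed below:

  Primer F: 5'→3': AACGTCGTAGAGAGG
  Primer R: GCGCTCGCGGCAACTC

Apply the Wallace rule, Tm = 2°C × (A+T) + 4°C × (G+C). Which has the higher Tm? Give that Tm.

Primer F: A+T=7, G+C=8 → Tm = 2(7)+4(8) = 46°C
Primer R: A+T=4, G+C=12 → Tm = 2(4)+4(12) = 56°C
46°C vs 56°C → primer R is higher.

Primer R, 56°C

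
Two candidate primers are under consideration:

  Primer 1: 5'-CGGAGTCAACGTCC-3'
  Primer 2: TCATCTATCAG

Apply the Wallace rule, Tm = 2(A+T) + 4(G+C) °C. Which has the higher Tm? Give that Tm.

Primer 1, 46°C

Primer 1: A+T=5, G+C=9 → Tm = 2(5)+4(9) = 46°C
Primer 2: A+T=7, G+C=4 → Tm = 2(7)+4(4) = 30°C
46°C vs 30°C → primer 1 is higher.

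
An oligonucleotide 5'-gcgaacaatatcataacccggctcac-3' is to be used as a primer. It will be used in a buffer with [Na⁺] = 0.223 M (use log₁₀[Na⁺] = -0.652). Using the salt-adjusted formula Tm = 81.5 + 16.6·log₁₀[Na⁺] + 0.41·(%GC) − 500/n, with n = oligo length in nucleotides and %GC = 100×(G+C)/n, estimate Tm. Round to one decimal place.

71.9°C

Length n = 26. Counting bases: C=9, A=9, T=4, G=4
G+C = 13, so %GC = 13/26 × 100 = 50%
Salt term: 16.6 × (-0.652) = -10.823
GC term: 0.41 × 50 = 20.5; length term: −500/26 = −19.231
Tm = 81.5 + (-10.823) + 20.5 − 19.231 = 71.946 → 71.9°C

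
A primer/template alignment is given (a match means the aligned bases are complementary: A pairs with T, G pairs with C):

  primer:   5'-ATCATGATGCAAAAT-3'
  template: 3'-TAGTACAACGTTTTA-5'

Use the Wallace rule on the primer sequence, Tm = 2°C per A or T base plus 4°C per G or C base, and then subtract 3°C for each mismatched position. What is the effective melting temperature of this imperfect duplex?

Primer base counts: A=7, T=4, G=2, C=2 → A+T=11, G+C=4
Perfect-match Tm = 2(11) + 4(4) = 22 + 16 = 38°C
Mismatches (positions where the bases are not complementary): 1 (at position 7)
Effective Tm = 38 − 1×3 = 38 − 3 = 35°C

35°C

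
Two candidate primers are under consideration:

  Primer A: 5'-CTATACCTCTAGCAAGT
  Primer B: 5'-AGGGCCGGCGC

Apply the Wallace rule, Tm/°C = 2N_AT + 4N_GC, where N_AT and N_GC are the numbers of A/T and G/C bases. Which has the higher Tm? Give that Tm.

Primer A: A+T=10, G+C=7 → Tm = 2(10)+4(7) = 48°C
Primer B: A+T=1, G+C=10 → Tm = 2(1)+4(10) = 42°C
48°C vs 42°C → primer A is higher.

Primer A, 48°C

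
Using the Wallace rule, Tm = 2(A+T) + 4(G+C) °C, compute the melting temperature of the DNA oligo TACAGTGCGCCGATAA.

Base counts: G=4, C=4, A=5, T=3
AT pairs contribute 8, GC pairs contribute 8.
Tm = 2×8 + 4×8 = 48°C

48°C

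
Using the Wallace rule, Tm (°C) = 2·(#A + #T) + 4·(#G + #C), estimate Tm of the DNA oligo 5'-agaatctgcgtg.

C=2, T=3, G=4, A=3
AT pairs contribute 6, GC pairs contribute 6.
Tm = 2×6 + 4×6 = 36°C

36°C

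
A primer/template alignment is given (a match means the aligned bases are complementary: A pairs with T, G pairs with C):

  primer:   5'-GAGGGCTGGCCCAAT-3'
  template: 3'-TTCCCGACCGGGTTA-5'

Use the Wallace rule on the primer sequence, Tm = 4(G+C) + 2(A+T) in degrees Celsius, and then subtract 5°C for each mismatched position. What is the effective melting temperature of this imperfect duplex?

Primer base counts: A=3, T=2, G=6, C=4 → A+T=5, G+C=10
Perfect-match Tm = 2(5) + 4(10) = 10 + 40 = 50°C
Mismatches (positions where the bases are not complementary): 1 (at position 1)
Effective Tm = 50 − 1×5 = 50 − 5 = 45°C

45°C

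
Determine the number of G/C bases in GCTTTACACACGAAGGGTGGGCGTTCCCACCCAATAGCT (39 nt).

22

Scanning the sequence gives G=10, T=8, C=12, A=9.
G+C = 10 + 12 = 22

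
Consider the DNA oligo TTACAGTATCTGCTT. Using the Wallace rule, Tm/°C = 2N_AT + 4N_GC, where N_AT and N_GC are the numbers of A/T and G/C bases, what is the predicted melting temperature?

Counting bases: G=2, T=7, A=3, C=3
So N_AT = 10 and N_GC = 5.
Tm = 2×10 + 4×5 = 40°C

40°C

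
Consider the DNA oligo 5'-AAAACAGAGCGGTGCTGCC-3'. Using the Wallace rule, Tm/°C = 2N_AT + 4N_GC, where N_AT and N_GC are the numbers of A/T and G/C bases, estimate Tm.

Counting bases: T=2, G=6, A=6, C=5
A+T = 8, G+C = 11
Tm = 2(8) + 4(11) = 16 + 44 = 60°C

60°C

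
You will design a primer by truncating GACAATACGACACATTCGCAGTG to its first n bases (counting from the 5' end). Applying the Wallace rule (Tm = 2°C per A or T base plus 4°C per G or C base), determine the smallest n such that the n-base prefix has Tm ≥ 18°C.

First 6 bases: GACAAT → Tm = 16°C (< 18°C)
First 7 bases: GACAATA → Tm = 18°C (≥ 18°C)
Each additional base adds 2°C (A/T) or 4°C (G/C), so Tm is non-decreasing in n; n = 7 is the first length to reach 18°C.

n = 7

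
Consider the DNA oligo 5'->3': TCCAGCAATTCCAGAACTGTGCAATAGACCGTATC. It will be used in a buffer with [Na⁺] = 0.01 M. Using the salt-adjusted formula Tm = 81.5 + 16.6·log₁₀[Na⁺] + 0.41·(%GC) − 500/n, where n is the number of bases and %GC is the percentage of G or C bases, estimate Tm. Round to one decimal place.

52.8°C

Length n = 35. Counting bases: G=6, A=11, C=10, T=8
G+C = 16, so %GC = 16/35 × 100 = 45.714%
Salt term: 16.6 × (-2) = -33.2
GC term: 0.41 × 45.714 = 18.743; length term: −500/35 = −14.286
Tm = 81.5 + (-33.2) + 18.743 − 14.286 = 52.757 → 52.8°C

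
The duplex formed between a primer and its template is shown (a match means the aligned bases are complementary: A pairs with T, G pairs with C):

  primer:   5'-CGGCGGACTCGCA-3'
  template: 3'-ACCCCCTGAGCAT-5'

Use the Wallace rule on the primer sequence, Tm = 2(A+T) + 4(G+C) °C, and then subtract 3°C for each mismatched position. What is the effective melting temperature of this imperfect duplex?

Primer base counts: A=2, T=1, G=5, C=5 → A+T=3, G+C=10
Perfect-match Tm = 2(3) + 4(10) = 6 + 40 = 46°C
Mismatches (positions where the bases are not complementary): 3 (at positions 1, 4, 12)
Effective Tm = 46 − 3×3 = 46 − 9 = 37°C

37°C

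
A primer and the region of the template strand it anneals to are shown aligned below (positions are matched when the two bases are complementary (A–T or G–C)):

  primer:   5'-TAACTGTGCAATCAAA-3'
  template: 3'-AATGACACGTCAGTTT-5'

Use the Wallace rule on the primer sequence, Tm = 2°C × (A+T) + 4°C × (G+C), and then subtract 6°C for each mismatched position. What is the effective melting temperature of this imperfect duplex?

30°C

Primer base counts: A=7, T=4, G=2, C=3 → A+T=11, G+C=5
Perfect-match Tm = 2(11) + 4(5) = 22 + 20 = 42°C
Mismatches (positions where the bases are not complementary): 2 (at positions 2, 11)
Effective Tm = 42 − 2×6 = 42 − 12 = 30°C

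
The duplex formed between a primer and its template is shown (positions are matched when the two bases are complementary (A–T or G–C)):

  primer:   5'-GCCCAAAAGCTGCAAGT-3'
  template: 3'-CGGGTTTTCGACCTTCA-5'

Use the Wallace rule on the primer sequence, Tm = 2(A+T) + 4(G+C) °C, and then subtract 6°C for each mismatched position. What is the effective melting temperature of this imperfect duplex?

Primer base counts: A=6, T=2, G=4, C=5 → A+T=8, G+C=9
Perfect-match Tm = 2(8) + 4(9) = 16 + 36 = 52°C
Mismatches (positions where the bases are not complementary): 1 (at position 13)
Effective Tm = 52 − 1×6 = 52 − 6 = 46°C

46°C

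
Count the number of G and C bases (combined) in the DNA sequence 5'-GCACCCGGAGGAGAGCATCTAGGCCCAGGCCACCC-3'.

Scanning the sequence gives G=11, T=2, A=8, C=14.
Total G or C: 11 + 14 = 25

25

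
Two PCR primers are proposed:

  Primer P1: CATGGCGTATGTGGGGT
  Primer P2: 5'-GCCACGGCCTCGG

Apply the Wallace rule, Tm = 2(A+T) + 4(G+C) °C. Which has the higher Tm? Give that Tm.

Primer P1: A+T=7, G+C=10 → Tm = 2(7)+4(10) = 54°C
Primer P2: A+T=2, G+C=11 → Tm = 2(2)+4(11) = 48°C
54°C vs 48°C → primer P1 is higher.

Primer P1, 54°C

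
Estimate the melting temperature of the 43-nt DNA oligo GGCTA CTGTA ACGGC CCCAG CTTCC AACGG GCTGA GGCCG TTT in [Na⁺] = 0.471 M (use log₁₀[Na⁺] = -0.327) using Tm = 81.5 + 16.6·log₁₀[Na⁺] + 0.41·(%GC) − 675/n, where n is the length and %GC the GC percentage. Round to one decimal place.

86.1°C

Length n = 43. G=13, C=14, T=9, A=7
G+C = 27, so %GC = 27/43 × 100 = 62.791%
Salt term: 16.6 × (-0.327) = -5.428
GC term: 0.41 × 62.791 = 25.744; length term: −675/43 = −15.698
Tm = 81.5 + (-5.428) + 25.744 − 15.698 = 86.118 → 86.1°C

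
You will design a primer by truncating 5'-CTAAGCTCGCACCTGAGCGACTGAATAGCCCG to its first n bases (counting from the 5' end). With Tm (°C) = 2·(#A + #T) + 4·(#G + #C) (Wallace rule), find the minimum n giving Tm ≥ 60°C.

First 18 bases: CTAAGCTCGCACCTGAGC → Tm = 58°C (< 60°C)
First 19 bases: CTAAGCTCGCACCTGAGCG → Tm = 62°C (≥ 60°C)
Since every base adds ≥2°C, Tm only increases with n, so the threshold is first crossed at n = 19.

n = 19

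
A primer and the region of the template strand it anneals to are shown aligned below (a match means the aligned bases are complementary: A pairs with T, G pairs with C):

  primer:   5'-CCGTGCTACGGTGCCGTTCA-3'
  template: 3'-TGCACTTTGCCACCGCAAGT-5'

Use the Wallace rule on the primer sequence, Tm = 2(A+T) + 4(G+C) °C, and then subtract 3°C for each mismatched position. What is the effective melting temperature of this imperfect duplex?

Primer base counts: A=2, T=5, G=6, C=7 → A+T=7, G+C=13
Perfect-match Tm = 2(7) + 4(13) = 14 + 52 = 66°C
Mismatches (positions where the bases are not complementary): 4 (at positions 1, 6, 7, 14)
Effective Tm = 66 − 4×3 = 66 − 12 = 54°C

54°C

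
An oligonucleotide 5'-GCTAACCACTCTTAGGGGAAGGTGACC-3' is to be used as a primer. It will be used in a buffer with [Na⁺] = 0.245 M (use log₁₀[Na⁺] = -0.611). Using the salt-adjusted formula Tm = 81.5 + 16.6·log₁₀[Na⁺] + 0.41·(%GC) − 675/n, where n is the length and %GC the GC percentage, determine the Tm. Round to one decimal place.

Length n = 27. Scanning the sequence gives A=7, G=8, C=7, T=5.
G+C = 15, so %GC = 15/27 × 100 = 55.556%
Salt term: 16.6 × (-0.611) = -10.143
GC term: 0.41 × 55.556 = 22.778; length term: −675/27 = −25
Tm = 81.5 + (-10.143) + 22.778 − 25 = 69.135 → 69.1°C

69.1°C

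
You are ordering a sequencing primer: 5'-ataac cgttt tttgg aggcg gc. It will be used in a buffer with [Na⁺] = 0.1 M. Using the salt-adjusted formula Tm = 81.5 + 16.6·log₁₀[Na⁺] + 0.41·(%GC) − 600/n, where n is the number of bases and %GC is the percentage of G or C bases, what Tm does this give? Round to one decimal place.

Length n = 22. C=4, A=4, G=7, T=7
G+C = 11, so %GC = 11/22 × 100 = 50%
Salt term: 16.6 × (-1) = -16.6
GC term: 0.41 × 50 = 20.5; length term: −600/22 = −27.273
Tm = 81.5 + (-16.6) + 20.5 − 27.273 = 58.127 → 58.1°C

58.1°C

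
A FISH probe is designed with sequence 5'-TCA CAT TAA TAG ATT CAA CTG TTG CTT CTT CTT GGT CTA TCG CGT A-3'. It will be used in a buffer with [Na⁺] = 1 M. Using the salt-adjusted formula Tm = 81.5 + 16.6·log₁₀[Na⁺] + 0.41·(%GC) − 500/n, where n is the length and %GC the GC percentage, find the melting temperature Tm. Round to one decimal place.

Length n = 46. G=7, A=10, T=19, C=10
G+C = 17, so %GC = 17/46 × 100 = 36.957%
Salt term: 16.6 × (0) = 0
GC term: 0.41 × 36.957 = 15.152; length term: −500/46 = −10.87
Tm = 81.5 + (0) + 15.152 − 10.87 = 85.782 → 85.8°C

85.8°C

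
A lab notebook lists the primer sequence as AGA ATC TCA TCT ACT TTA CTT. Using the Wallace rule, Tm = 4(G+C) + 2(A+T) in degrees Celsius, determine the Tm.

54°C

A=6, G=1, C=5, T=9
AT pairs contribute 15, GC pairs contribute 6.
Tm = 2(15) + 4(6) = 30 + 24 = 54°C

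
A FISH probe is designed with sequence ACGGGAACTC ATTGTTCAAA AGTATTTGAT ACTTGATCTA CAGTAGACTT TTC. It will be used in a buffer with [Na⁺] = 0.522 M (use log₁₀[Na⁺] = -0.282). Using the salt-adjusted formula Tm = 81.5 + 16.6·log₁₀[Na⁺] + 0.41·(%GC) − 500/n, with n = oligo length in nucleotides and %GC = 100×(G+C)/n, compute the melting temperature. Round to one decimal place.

81.3°C

Length n = 53. Counting bases: C=9, T=19, G=9, A=16
G+C = 18, so %GC = 18/53 × 100 = 33.962%
Salt term: 16.6 × (-0.282) = -4.681
GC term: 0.41 × 33.962 = 13.924; length term: −500/53 = −9.434
Tm = 81.5 + (-4.681) + 13.924 − 9.434 = 81.309 → 81.3°C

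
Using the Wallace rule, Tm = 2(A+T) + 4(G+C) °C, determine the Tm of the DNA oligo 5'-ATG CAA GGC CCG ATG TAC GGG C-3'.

Base counts: T=3, A=5, C=6, G=8
A+T = 8, G+C = 14
Tm = 2×8 + 4×14 = 72°C

72°C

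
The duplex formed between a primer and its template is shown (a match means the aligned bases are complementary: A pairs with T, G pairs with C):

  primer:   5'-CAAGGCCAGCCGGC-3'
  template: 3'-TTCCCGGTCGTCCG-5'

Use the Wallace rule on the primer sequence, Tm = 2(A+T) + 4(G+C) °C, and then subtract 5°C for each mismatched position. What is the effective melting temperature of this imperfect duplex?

35°C

Primer base counts: A=3, T=0, G=5, C=6 → A+T=3, G+C=11
Perfect-match Tm = 2(3) + 4(11) = 6 + 44 = 50°C
Mismatches (positions where the bases are not complementary): 3 (at positions 1, 3, 11)
Effective Tm = 50 − 3×5 = 50 − 15 = 35°C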